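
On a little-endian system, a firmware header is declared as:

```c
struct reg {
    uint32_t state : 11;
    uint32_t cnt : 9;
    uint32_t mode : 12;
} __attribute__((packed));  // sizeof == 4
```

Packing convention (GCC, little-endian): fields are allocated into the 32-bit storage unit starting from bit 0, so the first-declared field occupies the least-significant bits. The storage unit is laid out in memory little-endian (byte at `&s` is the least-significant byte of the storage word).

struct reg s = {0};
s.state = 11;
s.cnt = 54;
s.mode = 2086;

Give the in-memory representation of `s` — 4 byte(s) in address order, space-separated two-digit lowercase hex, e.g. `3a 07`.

state (11b) val=11 bits=0xb at bit 0: 0x0000000b
cnt (9b) val=54 bits=0x36 at bit 11: 0x0001b00b
mode (12b) val=2086 bits=0x826 at bit 20: 0x8261b00b
word = 0x8261b00b → little-endian bytes:
  [0]=0x0b  [1]=0xb0  [2]=0x61  [3]=0x82

0b b0 61 82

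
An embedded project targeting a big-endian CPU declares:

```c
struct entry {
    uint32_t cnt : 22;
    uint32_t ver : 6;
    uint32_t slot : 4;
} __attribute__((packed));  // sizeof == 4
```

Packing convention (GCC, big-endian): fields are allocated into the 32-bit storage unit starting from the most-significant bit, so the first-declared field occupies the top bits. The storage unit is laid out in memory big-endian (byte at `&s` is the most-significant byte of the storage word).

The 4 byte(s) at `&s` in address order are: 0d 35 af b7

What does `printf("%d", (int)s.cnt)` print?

216427

[0]=0x0d [1]=0x35 [2]=0xaf [3]=0xb7 (big-endian) → word 0x0d35afb7
cnt:22 @ bit 10 → (0x0d35afb7>>10)&0x3fffff = 0x34d6b  ←
ver:6 @ bit 4 → (0x0d35afb7>>4)&0x3f = 0x3b
slot:4 @ bit 0 → (0x0d35afb7>>0)&0xf = 0x7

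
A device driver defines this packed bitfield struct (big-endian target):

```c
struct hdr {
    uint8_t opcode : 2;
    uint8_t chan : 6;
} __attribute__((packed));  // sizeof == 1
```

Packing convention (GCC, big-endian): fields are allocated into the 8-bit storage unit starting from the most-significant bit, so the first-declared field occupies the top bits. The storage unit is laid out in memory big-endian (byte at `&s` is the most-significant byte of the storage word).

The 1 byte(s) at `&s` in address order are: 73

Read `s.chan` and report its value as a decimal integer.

51

[0]=0x73 (big-endian) → word 0x73
opcode [6+:2] = (word>>6) & 0x3 = 1
chan [0+:6] = (word>>0) & 0x3f = 51  ←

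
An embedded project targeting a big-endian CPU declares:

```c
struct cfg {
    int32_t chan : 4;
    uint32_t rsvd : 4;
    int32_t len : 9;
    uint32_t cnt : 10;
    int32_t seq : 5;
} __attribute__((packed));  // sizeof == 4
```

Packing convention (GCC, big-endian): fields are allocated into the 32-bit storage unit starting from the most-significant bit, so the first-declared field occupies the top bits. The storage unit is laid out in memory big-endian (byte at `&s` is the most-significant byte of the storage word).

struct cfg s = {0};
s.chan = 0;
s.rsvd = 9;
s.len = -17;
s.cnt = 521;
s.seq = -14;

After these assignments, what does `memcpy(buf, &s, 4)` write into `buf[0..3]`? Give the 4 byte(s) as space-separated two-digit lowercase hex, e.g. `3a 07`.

chan:4 = 0 → 0x0 << 28 → word 0x00000000
rsvd:4 = 9 → 0x9 << 24 → word 0x09000000
len:9 = -17 → 0x1ef << 15 → word 0x09f78000
cnt:10 = 521 → 0x209 << 5 → word 0x09f7c120
seq:5 = -14 → 0x12 << 0 → word 0x09f7c132
word = 0x09f7c132 → big-endian bytes:
  [0]=0x09  [1]=0xf7  [2]=0xc1  [3]=0x32

09 f7 c1 32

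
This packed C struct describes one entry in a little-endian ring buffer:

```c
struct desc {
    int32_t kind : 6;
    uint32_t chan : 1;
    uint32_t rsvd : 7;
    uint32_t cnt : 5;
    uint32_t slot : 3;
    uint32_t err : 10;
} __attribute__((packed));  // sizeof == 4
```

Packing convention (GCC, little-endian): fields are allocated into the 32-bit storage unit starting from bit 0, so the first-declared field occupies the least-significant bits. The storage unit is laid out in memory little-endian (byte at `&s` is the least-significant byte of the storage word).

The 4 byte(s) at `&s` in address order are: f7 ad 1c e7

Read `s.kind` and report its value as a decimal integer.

[0]=0xf7 [1]=0xad [2]=0x1c [3]=0xe7 (little-endian) → word 0xe71cadf7
kind [0+:6] = (word>>0) & 0x3f = 55  ←
chan [6+:1] = (word>>6) & 0x1 = 1
rsvd [7+:7] = (word>>7) & 0x7f = 91
cnt [14+:5] = (word>>14) & 0x1f = 18
slot [19+:3] = (word>>19) & 0x7 = 3
err [22+:10] = (word>>22) & 0x3ff = 924
kind signed 6b, MSB=1: 55 - 64 = -9

-9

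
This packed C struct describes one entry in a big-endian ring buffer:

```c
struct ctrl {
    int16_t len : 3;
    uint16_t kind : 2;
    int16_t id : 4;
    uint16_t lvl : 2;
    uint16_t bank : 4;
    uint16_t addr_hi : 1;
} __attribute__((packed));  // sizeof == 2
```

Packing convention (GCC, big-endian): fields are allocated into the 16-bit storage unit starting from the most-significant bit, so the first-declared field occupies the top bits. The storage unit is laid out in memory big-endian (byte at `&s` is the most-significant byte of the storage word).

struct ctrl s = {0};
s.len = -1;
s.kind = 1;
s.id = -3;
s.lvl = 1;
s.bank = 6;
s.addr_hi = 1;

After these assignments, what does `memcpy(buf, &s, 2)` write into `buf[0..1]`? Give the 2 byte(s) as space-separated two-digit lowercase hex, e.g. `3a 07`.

ee ad

[13+:3] len=-1 & 0x7 = 0x7; word=0xe000
[11+:2] kind=1 & 0x3 = 0x1; word=0xe800
[7+:4] id=-3 & 0xf = 0xd; word=0xee80
[5+:2] lvl=1 & 0x3 = 0x1; word=0xeea0
[1+:4] bank=6 & 0xf = 0x6; word=0xeeac
[0+:1] addr_hi=1 & 0x1 = 0x1; word=0xeead
word = 0xeead → big-endian bytes:
  [0]=0xee  [1]=0xad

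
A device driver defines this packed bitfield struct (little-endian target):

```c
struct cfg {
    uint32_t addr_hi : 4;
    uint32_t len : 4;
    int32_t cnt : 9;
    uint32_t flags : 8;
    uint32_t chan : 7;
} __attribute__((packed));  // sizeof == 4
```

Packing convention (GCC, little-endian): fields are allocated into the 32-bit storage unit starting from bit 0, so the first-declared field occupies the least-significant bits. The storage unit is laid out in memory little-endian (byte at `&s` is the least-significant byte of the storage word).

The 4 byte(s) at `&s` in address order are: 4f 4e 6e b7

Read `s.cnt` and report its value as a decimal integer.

78

[0]=0x4f [1]=0x4e [2]=0x6e [3]=0xb7 (little-endian) → word 0xb76e4e4f
addr_hi:4 @ bit 0 → (0xb76e4e4f>>0)&0xf = 0xf
len:4 @ bit 4 → (0xb76e4e4f>>4)&0xf = 0x4
cnt:9 @ bit 8 → (0xb76e4e4f>>8)&0x1ff = 0x4e  ←
flags:8 @ bit 17 → (0xb76e4e4f>>17)&0xff = 0xb7
chan:7 @ bit 25 → (0xb76e4e4f>>25)&0x7f = 0x5b
cnt signed 9b, MSB=0: value = 78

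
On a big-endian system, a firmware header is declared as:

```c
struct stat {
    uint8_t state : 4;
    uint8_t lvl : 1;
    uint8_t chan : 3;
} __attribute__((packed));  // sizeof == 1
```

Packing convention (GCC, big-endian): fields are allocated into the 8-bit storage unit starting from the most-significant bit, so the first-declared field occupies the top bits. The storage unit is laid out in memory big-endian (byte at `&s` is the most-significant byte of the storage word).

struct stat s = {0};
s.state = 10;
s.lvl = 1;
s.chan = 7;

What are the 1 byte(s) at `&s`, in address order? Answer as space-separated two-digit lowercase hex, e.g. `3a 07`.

state:4 = 10 → 0xa << 4 → word 0xa0
lvl:1 = 1 → 0x1 << 3 → word 0xa8
chan:3 = 7 → 0x7 << 0 → word 0xaf
word = 0xaf → big-endian bytes:
  [0]=0xaf

af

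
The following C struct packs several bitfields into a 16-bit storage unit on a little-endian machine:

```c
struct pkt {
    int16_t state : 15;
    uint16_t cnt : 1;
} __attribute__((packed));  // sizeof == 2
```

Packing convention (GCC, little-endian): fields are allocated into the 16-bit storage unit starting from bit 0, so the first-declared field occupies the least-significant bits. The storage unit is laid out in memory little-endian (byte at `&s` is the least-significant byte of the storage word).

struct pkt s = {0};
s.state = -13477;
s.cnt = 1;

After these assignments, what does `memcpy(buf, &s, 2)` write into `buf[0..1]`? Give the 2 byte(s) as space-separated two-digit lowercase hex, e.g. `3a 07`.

[0+:15] state=-13477 & 0x7fff = 0x4b5b; word=0x4b5b
[15+:1] cnt=1 & 0x1 = 0x1; word=0xcb5b
word = 0xcb5b → little-endian bytes:
  [0]=0x5b  [1]=0xcb

5b cb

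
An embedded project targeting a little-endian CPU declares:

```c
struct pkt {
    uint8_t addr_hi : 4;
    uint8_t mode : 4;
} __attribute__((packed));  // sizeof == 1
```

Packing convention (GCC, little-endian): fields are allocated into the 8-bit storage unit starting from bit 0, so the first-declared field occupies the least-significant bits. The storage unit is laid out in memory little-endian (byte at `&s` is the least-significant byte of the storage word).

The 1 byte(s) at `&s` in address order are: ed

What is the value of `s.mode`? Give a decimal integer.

14

[0]=0xed (little-endian) → word 0xed
addr_hi [0+:4] = (word>>0) & 0xf = 13
mode [4+:4] = (word>>4) & 0xf = 14  ←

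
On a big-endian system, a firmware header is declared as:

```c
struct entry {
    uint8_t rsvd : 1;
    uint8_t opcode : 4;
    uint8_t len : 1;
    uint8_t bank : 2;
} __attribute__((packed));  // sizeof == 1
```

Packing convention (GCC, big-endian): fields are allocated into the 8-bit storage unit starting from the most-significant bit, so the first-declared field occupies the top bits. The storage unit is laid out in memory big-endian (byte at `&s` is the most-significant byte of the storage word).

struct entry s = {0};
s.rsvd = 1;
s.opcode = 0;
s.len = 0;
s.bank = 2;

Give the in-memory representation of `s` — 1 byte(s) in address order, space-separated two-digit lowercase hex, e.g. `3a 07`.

rsvd:1 = 1 → 0x1 << 7 → word 0x80
opcode:4 = 0 → 0x0 << 3 → word 0x80
len:1 = 0 → 0x0 << 2 → word 0x80
bank:2 = 2 → 0x2 << 0 → word 0x82
word = 0x82 → big-endian bytes:
  [0]=0x82

82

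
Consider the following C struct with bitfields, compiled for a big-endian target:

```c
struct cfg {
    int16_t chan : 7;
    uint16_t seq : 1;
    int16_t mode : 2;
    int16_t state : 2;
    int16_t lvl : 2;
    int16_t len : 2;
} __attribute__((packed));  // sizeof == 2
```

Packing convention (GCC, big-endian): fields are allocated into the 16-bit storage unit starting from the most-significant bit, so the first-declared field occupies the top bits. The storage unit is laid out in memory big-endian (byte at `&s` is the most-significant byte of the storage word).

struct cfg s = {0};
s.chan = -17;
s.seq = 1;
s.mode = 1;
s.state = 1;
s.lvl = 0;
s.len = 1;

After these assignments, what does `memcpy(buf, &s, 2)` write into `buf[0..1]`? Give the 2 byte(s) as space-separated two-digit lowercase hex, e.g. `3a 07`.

chan:7 = -17 → 0x6f << 9 → word 0xde00
seq:1 = 1 → 0x1 << 8 → word 0xdf00
mode:2 = 1 → 0x1 << 6 → word 0xdf40
state:2 = 1 → 0x1 << 4 → word 0xdf50
lvl:2 = 0 → 0x0 << 2 → word 0xdf50
len:2 = 1 → 0x1 << 0 → word 0xdf51
word = 0xdf51 → big-endian bytes:
  [0]=0xdf  [1]=0x51

df 51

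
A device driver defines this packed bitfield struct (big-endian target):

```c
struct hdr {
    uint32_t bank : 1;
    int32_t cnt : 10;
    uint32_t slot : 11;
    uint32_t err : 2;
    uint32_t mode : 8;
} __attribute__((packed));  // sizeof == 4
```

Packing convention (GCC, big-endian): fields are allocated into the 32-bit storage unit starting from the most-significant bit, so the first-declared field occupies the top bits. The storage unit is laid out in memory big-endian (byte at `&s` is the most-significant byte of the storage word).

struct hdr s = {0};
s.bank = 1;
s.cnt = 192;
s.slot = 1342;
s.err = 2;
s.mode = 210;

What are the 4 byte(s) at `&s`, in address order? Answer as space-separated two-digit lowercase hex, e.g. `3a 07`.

bank (1b) val=1 bits=0x1 at bit 31: 0x80000000
cnt (10b) val=192 bits=0xc0 at bit 21: 0x98000000
slot (11b) val=1342 bits=0x53e at bit 10: 0x9814f800
err (2b) val=2 bits=0x2 at bit 8: 0x9814fa00
mode (8b) val=210 bits=0xd2 at bit 0: 0x9814fad2
word = 0x9814fad2 → big-endian bytes:
  [0]=0x98  [1]=0x14  [2]=0xfa  [3]=0xd2

98 14 fa d2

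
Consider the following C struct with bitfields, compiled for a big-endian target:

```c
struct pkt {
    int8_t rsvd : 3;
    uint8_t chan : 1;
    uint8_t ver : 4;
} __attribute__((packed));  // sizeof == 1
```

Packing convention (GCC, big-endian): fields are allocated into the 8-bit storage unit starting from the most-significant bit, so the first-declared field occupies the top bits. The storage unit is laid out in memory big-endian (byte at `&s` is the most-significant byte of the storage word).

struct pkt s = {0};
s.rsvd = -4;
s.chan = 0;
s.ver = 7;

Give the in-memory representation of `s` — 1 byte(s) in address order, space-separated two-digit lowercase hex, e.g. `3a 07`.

87

[5+:3] rsvd=-4 & 0x7 = 0x4; word=0x80
[4+:1] chan=0 & 0x1 = 0x0; word=0x80
[0+:4] ver=7 & 0xf = 0x7; word=0x87
word = 0x87 → big-endian bytes:
  [0]=0x87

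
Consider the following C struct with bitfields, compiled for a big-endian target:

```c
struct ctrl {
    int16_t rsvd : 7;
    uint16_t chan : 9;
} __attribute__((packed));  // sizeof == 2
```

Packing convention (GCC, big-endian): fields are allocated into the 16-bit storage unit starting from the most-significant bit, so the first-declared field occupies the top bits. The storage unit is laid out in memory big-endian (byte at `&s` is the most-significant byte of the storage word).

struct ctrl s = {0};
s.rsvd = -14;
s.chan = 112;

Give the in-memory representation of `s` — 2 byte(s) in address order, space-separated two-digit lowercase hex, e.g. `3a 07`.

[9+:7] rsvd=-14 & 0x7f = 0x72; word=0xe400
[0+:9] chan=112 & 0x1ff = 0x70; word=0xe470
word = 0xe470 → big-endian bytes:
  [0]=0xe4  [1]=0x70

e4 70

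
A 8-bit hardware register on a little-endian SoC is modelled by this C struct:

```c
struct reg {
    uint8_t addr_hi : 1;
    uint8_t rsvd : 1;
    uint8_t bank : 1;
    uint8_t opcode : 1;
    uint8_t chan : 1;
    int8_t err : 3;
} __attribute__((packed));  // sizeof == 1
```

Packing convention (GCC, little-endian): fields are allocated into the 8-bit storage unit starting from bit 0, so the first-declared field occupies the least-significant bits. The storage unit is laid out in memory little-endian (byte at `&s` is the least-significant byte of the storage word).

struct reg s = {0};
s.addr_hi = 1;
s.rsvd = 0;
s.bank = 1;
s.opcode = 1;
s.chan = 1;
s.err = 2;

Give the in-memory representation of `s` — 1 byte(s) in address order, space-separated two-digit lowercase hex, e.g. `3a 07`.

addr_hi (1b) val=1 bits=0x1 at bit 0: 0x01
rsvd (1b) val=0 bits=0x0 at bit 1: 0x01
bank (1b) val=1 bits=0x1 at bit 2: 0x05
opcode (1b) val=1 bits=0x1 at bit 3: 0x0d
chan (1b) val=1 bits=0x1 at bit 4: 0x1d
err (3b) val=2 bits=0x2 at bit 5: 0x5d
word = 0x5d → little-endian bytes:
  [0]=0x5d

5d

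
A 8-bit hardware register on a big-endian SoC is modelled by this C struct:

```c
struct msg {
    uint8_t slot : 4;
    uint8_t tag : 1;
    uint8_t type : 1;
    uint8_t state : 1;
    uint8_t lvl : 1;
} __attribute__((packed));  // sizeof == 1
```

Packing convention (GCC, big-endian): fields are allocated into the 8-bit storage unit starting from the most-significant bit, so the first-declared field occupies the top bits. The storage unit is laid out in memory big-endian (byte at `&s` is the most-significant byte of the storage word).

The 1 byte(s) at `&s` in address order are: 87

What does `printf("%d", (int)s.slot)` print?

[0]=0x87 (big-endian) → word 0x87
slot:4 @ bit 4 → (0x87>>4)&0xf = 0x8  ←
tag:1 @ bit 3 → (0x87>>3)&0x1 = 0x0
type:1 @ bit 2 → (0x87>>2)&0x1 = 0x1
state:1 @ bit 1 → (0x87>>1)&0x1 = 0x1
lvl:1 @ bit 0 → (0x87>>0)&0x1 = 0x1

8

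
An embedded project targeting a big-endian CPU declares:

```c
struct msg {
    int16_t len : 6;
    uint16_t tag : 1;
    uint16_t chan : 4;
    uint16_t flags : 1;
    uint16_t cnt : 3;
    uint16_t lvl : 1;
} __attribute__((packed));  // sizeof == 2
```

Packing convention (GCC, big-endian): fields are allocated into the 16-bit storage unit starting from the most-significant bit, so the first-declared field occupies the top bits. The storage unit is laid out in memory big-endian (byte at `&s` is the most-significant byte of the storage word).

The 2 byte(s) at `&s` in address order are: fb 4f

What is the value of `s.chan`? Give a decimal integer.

[0]=0xfb [1]=0x4f (big-endian) → word 0xfb4f
len:6 @ bit 10 → (0xfb4f>>10)&0x3f = 0x3e
tag:1 @ bit 9 → (0xfb4f>>9)&0x1 = 0x1
chan:4 @ bit 5 → (0xfb4f>>5)&0xf = 0xa  ←
flags:1 @ bit 4 → (0xfb4f>>4)&0x1 = 0x0
cnt:3 @ bit 1 → (0xfb4f>>1)&0x7 = 0x7
lvl:1 @ bit 0 → (0xfb4f>>0)&0x1 = 0x1

10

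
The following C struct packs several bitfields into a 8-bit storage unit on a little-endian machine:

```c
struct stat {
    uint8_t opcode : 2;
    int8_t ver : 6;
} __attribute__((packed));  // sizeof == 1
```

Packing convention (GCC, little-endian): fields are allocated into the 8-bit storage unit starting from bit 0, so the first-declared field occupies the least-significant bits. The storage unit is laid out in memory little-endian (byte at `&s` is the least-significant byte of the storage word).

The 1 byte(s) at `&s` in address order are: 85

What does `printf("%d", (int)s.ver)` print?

-31

[0]=0x85 (little-endian) → word 0x85
opcode:2 @ bit 0 → (0x85>>0)&0x3 = 0x1
ver:6 @ bit 2 → (0x85>>2)&0x3f = 0x21  ←
ver signed 6b, MSB=1: 33 - 64 = -31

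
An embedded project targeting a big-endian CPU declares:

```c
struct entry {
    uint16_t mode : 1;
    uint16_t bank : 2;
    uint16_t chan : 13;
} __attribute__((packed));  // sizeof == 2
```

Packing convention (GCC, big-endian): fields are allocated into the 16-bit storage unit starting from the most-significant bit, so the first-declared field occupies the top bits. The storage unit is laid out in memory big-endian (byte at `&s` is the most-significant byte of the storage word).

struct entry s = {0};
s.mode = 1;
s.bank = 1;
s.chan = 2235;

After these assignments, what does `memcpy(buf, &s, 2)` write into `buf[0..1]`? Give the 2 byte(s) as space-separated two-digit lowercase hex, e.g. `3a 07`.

[15+:1] mode=1 & 0x1 = 0x1; word=0x8000
[13+:2] bank=1 & 0x3 = 0x1; word=0xa000
[0+:13] chan=2235 & 0x1fff = 0x8bb; word=0xa8bb
word = 0xa8bb → big-endian bytes:
  [0]=0xa8  [1]=0xbb

a8 bb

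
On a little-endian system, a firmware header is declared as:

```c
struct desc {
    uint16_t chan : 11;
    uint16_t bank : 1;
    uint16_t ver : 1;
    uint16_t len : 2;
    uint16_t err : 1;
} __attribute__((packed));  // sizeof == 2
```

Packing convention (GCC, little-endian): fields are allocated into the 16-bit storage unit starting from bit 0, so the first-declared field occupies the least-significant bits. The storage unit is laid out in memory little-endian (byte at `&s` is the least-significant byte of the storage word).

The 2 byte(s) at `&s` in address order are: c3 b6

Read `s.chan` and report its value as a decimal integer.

1731

[0]=0xc3 [1]=0xb6 (little-endian) → word 0xb6c3
chan [0+:11] = (word>>0) & 0x7ff = 1731  ←
bank [11+:1] = (word>>11) & 0x1 = 0
ver [12+:1] = (word>>12) & 0x1 = 1
len [13+:2] = (word>>13) & 0x3 = 1
err [15+:1] = (word>>15) & 0x1 = 1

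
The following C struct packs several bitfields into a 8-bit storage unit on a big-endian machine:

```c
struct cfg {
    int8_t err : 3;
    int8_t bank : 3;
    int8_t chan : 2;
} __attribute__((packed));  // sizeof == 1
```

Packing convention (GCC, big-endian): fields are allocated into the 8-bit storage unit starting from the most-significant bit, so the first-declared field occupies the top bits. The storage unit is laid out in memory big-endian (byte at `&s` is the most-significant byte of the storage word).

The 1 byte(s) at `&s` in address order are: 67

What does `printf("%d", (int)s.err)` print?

[0]=0x67 (big-endian) → word 0x67
err [5+:3] = (word>>5) & 0x7 = 3  ←
bank [2+:3] = (word>>2) & 0x7 = 1
chan [0+:2] = (word>>0) & 0x3 = 3
err signed 3b, MSB=0: value = 3

3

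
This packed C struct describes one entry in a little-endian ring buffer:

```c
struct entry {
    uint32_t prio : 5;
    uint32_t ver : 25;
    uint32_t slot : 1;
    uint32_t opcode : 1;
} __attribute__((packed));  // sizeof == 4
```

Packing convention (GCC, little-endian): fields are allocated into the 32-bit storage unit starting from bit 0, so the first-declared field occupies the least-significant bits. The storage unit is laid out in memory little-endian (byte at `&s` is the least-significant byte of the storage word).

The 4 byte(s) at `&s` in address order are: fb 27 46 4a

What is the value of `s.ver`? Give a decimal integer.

5386559

[0]=0xfb [1]=0x27 [2]=0x46 [3]=0x4a (little-endian) → word 0x4a4627fb
prio [0+:5] = (word>>0) & 0x1f = 27
ver [5+:25] = (word>>5) & 0x1ffffff = 5386559  ←
slot [30+:1] = (word>>30) & 0x1 = 1
opcode [31+:1] = (word>>31) & 0x1 = 0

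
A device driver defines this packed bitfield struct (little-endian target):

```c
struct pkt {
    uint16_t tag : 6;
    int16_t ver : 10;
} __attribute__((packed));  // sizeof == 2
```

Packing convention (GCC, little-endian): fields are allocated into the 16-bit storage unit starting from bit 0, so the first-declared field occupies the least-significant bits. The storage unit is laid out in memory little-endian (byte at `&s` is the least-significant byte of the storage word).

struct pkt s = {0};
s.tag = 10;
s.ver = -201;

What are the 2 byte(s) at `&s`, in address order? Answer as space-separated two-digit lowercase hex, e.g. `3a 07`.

[0+:6] tag=10 & 0x3f = 0xa; word=0x000a
[6+:10] ver=-201 & 0x3ff = 0x337; word=0xcdca
word = 0xcdca → little-endian bytes:
  [0]=0xca  [1]=0xcd

ca cd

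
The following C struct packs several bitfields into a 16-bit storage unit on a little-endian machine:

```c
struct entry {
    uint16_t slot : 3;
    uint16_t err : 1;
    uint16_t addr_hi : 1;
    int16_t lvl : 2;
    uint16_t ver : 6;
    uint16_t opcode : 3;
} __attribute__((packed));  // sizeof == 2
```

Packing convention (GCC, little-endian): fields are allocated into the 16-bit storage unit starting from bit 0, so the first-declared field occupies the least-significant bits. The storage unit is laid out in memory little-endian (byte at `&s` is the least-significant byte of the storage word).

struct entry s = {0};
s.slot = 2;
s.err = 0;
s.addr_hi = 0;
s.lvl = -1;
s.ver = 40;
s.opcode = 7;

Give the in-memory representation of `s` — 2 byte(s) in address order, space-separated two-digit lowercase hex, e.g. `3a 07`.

slot (3b) val=2 bits=0x2 at bit 0: 0x0002
err (1b) val=0 bits=0x0 at bit 3: 0x0002
addr_hi (1b) val=0 bits=0x0 at bit 4: 0x0002
lvl (2b) val=-1 bits=0x3 at bit 5: 0x0062
ver (6b) val=40 bits=0x28 at bit 7: 0x1462
opcode (3b) val=7 bits=0x7 at bit 13: 0xf462
word = 0xf462 → little-endian bytes:
  [0]=0x62  [1]=0xf4

62 f4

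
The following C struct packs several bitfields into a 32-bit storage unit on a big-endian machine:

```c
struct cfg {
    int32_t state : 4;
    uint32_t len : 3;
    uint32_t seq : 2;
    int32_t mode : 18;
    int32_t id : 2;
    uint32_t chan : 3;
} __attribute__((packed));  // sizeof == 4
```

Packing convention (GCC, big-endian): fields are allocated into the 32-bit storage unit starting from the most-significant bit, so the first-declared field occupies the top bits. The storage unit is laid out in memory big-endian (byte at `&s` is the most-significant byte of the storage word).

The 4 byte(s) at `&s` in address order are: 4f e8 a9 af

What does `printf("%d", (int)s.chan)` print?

[0]=0x4f [1]=0xe8 [2]=0xa9 [3]=0xaf (big-endian) → word 0x4fe8a9af
state [28+:4] = (word>>28) & 0xf = 4
len [25+:3] = (word>>25) & 0x7 = 7
seq [23+:2] = (word>>23) & 0x3 = 3
mode [5+:18] = (word>>5) & 0x3ffff = 214349
id [3+:2] = (word>>3) & 0x3 = 1
chan [0+:3] = (word>>0) & 0x7 = 7  ←

7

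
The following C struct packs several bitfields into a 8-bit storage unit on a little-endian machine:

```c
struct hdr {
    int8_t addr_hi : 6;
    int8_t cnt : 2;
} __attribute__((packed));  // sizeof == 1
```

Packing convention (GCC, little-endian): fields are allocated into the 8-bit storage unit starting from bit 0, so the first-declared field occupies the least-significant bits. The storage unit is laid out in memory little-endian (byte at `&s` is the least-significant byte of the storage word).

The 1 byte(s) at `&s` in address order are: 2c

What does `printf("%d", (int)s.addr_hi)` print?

[0]=0x2c (little-endian) → word 0x2c
addr_hi [0+:6] = (word>>0) & 0x3f = 44  ←
cnt [6+:2] = (word>>6) & 0x3 = 0
addr_hi signed 6b, MSB=1: 44 - 64 = -20

-20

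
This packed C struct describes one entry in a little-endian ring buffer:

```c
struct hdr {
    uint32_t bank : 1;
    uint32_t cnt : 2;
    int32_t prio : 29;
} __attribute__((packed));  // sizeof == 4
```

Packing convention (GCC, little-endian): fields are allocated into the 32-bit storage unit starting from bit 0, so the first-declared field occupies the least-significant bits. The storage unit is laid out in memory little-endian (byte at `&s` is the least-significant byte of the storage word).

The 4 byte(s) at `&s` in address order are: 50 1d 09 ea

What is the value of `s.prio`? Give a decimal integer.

[0]=0x50 [1]=0x1d [2]=0x09 [3]=0xea (little-endian) → word 0xea091d50
bank [0+:1] = (word>>0) & 0x1 = 0
cnt [1+:2] = (word>>1) & 0x3 = 0
prio [3+:29] = (word>>3) & 0x1fffffff = 490808234  ←
prio signed 29b, MSB=1: 490808234 - 536870912 = -46062678

-46062678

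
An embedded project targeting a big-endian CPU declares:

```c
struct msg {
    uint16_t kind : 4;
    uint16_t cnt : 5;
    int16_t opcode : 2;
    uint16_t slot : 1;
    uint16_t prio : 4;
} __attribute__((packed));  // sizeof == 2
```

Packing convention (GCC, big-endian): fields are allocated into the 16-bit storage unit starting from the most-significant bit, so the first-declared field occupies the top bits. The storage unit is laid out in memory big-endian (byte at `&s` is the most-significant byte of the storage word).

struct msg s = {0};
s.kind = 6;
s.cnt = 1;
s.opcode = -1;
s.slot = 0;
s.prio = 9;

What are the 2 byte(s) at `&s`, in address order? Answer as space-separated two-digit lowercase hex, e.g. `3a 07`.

60 e9

[12+:4] kind=6 & 0xf = 0x6; word=0x6000
[7+:5] cnt=1 & 0x1f = 0x1; word=0x6080
[5+:2] opcode=-1 & 0x3 = 0x3; word=0x60e0
[4+:1] slot=0 & 0x1 = 0x0; word=0x60e0
[0+:4] prio=9 & 0xf = 0x9; word=0x60e9
word = 0x60e9 → big-endian bytes:
  [0]=0x60  [1]=0xe9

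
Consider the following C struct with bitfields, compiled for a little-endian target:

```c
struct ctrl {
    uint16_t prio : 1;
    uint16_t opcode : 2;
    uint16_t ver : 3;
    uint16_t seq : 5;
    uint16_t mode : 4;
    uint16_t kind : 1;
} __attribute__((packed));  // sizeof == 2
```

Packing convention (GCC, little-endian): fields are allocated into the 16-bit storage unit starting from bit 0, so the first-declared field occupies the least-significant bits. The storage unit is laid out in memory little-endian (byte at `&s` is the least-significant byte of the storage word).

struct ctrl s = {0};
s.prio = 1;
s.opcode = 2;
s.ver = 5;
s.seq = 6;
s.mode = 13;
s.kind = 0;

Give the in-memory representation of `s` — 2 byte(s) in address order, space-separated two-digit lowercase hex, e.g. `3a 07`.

ad 69

[0+:1] prio=1 & 0x1 = 0x1; word=0x0001
[1+:2] opcode=2 & 0x3 = 0x2; word=0x0005
[3+:3] ver=5 & 0x7 = 0x5; word=0x002d
[6+:5] seq=6 & 0x1f = 0x6; word=0x01ad
[11+:4] mode=13 & 0xf = 0xd; word=0x69ad
[15+:1] kind=0 & 0x1 = 0x0; word=0x69ad
word = 0x69ad → little-endian bytes:
  [0]=0xad  [1]=0x69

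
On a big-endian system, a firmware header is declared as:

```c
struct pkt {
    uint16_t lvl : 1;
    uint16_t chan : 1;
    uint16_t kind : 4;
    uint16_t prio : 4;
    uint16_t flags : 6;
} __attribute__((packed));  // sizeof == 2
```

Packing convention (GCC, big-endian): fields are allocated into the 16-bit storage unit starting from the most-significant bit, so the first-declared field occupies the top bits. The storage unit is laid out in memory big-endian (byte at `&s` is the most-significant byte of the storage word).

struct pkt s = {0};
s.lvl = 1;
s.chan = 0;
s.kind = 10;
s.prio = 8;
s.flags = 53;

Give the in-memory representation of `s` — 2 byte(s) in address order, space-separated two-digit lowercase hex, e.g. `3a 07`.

lvl:1 = 1 → 0x1 << 15 → word 0x8000
chan:1 = 0 → 0x0 << 14 → word 0x8000
kind:4 = 10 → 0xa << 10 → word 0xa800
prio:4 = 8 → 0x8 << 6 → word 0xaa00
flags:6 = 53 → 0x35 << 0 → word 0xaa35
word = 0xaa35 → big-endian bytes:
  [0]=0xaa  [1]=0x35

aa 35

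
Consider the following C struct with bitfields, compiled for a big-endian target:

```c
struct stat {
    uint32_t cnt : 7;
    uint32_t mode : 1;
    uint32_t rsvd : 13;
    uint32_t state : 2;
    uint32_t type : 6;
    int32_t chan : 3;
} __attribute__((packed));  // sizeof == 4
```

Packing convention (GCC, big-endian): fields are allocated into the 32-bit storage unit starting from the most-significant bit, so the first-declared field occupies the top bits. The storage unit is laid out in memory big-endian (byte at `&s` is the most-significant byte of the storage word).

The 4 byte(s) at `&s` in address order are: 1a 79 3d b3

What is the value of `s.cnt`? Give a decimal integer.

13

[0]=0x1a [1]=0x79 [2]=0x3d [3]=0xb3 (big-endian) → word 0x1a793db3
cnt [25+:7] = (word>>25) & 0x7f = 13  ←
mode [24+:1] = (word>>24) & 0x1 = 0
rsvd [11+:13] = (word>>11) & 0x1fff = 3879
state [9+:2] = (word>>9) & 0x3 = 2
type [3+:6] = (word>>3) & 0x3f = 54
chan [0+:3] = (word>>0) & 0x7 = 3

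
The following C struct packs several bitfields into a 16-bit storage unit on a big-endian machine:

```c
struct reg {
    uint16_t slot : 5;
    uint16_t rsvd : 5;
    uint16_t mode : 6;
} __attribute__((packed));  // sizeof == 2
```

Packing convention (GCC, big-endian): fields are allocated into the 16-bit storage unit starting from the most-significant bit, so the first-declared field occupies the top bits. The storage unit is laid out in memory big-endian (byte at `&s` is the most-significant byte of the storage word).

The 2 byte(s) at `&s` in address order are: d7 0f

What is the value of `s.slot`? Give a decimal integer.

26

[0]=0xd7 [1]=0x0f (big-endian) → word 0xd70f
slot:5 @ bit 11 → (0xd70f>>11)&0x1f = 0x1a  ←
rsvd:5 @ bit 6 → (0xd70f>>6)&0x1f = 0x1c
mode:6 @ bit 0 → (0xd70f>>0)&0x3f = 0xf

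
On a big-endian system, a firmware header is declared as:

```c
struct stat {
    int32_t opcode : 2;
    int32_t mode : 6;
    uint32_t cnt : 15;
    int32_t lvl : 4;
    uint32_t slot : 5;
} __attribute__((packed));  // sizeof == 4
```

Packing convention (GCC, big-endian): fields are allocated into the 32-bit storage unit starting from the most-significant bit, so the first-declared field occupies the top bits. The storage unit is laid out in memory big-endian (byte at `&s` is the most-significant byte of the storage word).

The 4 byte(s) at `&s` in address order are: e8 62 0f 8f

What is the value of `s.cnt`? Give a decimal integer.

12551

[0]=0xe8 [1]=0x62 [2]=0x0f [3]=0x8f (big-endian) → word 0xe8620f8f
opcode:2 @ bit 30 → (0xe8620f8f>>30)&0x3 = 0x3
mode:6 @ bit 24 → (0xe8620f8f>>24)&0x3f = 0x28
cnt:15 @ bit 9 → (0xe8620f8f>>9)&0x7fff = 0x3107  ←
lvl:4 @ bit 5 → (0xe8620f8f>>5)&0xf = 0xc
slot:5 @ bit 0 → (0xe8620f8f>>0)&0x1f = 0xf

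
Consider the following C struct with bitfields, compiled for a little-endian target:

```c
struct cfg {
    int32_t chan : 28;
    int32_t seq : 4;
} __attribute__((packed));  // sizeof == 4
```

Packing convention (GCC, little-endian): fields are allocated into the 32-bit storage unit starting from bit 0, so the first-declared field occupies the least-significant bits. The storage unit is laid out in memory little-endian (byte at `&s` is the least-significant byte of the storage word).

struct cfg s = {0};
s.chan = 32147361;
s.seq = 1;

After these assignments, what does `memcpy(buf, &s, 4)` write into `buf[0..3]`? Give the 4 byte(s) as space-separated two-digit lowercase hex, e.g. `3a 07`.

a1 87 ea 11

chan (28b) val=32147361 bits=0x1ea87a1 at bit 0: 0x01ea87a1
seq (4b) val=1 bits=0x1 at bit 28: 0x11ea87a1
word = 0x11ea87a1 → little-endian bytes:
  [0]=0xa1  [1]=0x87  [2]=0xea  [3]=0x11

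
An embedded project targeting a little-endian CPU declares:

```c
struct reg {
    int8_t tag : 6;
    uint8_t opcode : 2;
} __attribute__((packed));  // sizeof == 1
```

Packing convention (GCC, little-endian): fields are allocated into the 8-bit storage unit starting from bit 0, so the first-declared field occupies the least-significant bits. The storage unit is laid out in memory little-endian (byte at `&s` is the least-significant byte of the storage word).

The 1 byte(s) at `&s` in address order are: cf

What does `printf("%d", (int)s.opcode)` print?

3

[0]=0xcf (little-endian) → word 0xcf
tag:6 @ bit 0 → (0xcf>>0)&0x3f = 0xf
opcode:2 @ bit 6 → (0xcf>>6)&0x3 = 0x3  ←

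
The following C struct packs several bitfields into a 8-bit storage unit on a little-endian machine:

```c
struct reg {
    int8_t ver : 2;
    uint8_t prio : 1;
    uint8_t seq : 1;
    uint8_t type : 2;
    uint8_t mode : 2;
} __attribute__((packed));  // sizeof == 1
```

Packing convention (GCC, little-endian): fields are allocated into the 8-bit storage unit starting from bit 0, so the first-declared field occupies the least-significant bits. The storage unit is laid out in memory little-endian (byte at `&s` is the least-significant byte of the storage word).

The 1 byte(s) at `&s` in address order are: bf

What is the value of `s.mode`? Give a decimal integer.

[0]=0xbf (little-endian) → word 0xbf
ver:2 @ bit 0 → (0xbf>>0)&0x3 = 0x3
prio:1 @ bit 2 → (0xbf>>2)&0x1 = 0x1
seq:1 @ bit 3 → (0xbf>>3)&0x1 = 0x1
type:2 @ bit 4 → (0xbf>>4)&0x3 = 0x3
mode:2 @ bit 6 → (0xbf>>6)&0x3 = 0x2  ←

2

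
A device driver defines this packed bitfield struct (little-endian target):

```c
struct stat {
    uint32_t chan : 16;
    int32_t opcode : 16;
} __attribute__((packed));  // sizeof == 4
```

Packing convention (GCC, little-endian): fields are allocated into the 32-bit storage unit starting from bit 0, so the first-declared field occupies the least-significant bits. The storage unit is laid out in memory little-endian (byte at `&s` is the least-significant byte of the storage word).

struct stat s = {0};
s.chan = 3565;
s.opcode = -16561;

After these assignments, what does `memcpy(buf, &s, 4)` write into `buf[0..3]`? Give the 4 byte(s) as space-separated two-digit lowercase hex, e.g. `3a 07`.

ed 0d 4f bf

[0+:16] chan=3565 & 0xffff = 0xded; word=0x00000ded
[16+:16] opcode=-16561 & 0xffff = 0xbf4f; word=0xbf4f0ded
word = 0xbf4f0ded → little-endian bytes:
  [0]=0xed  [1]=0x0d  [2]=0x4f  [3]=0xbf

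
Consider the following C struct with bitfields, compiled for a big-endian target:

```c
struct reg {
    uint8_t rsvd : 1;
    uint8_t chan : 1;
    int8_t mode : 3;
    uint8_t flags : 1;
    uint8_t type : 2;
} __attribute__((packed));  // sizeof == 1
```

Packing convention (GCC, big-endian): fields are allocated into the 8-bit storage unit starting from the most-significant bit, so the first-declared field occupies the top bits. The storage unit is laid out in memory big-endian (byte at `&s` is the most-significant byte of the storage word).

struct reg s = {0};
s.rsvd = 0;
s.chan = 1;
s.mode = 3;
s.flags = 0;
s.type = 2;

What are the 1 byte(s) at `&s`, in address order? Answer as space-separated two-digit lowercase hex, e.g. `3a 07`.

rsvd (1b) val=0 bits=0x0 at bit 7: 0x00
chan (1b) val=1 bits=0x1 at bit 6: 0x40
mode (3b) val=3 bits=0x3 at bit 3: 0x58
flags (1b) val=0 bits=0x0 at bit 2: 0x58
type (2b) val=2 bits=0x2 at bit 0: 0x5a
word = 0x5a → big-endian bytes:
  [0]=0x5a

5a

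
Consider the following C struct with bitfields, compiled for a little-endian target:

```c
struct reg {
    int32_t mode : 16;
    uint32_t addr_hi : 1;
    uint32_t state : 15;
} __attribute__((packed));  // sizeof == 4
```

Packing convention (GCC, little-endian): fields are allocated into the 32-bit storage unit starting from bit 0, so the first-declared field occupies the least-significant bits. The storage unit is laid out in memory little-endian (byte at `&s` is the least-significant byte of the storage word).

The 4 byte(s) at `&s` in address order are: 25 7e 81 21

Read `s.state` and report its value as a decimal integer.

4288

[0]=0x25 [1]=0x7e [2]=0x81 [3]=0x21 (little-endian) → word 0x21817e25
mode:16 @ bit 0 → (0x21817e25>>0)&0xffff = 0x7e25
addr_hi:1 @ bit 16 → (0x21817e25>>16)&0x1 = 0x1
state:15 @ bit 17 → (0x21817e25>>17)&0x7fff = 0x10c0  ←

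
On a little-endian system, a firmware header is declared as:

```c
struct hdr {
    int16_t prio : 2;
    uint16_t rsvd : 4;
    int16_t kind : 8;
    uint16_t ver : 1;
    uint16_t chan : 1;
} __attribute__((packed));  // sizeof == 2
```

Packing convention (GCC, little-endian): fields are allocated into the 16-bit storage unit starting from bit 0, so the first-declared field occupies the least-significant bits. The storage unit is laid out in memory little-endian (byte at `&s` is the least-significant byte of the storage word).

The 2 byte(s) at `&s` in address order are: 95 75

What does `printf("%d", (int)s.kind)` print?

[0]=0x95 [1]=0x75 (little-endian) → word 0x7595
prio:2 @ bit 0 → (0x7595>>0)&0x3 = 0x1
rsvd:4 @ bit 2 → (0x7595>>2)&0xf = 0x5
kind:8 @ bit 6 → (0x7595>>6)&0xff = 0xd6  ←
ver:1 @ bit 14 → (0x7595>>14)&0x1 = 0x1
chan:1 @ bit 15 → (0x7595>>15)&0x1 = 0x0
kind signed 8b, MSB=1: 214 - 256 = -42

-42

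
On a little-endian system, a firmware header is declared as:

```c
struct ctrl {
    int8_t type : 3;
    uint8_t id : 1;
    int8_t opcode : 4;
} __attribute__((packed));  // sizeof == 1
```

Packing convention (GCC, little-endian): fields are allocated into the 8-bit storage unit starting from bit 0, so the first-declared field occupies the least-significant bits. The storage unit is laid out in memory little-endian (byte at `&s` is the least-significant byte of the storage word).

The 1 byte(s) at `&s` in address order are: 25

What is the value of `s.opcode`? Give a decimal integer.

2

[0]=0x25 (little-endian) → word 0x25
type [0+:3] = (word>>0) & 0x7 = 5
id [3+:1] = (word>>3) & 0x1 = 0
opcode [4+:4] = (word>>4) & 0xf = 2  ←
opcode signed 4b, MSB=0: value = 2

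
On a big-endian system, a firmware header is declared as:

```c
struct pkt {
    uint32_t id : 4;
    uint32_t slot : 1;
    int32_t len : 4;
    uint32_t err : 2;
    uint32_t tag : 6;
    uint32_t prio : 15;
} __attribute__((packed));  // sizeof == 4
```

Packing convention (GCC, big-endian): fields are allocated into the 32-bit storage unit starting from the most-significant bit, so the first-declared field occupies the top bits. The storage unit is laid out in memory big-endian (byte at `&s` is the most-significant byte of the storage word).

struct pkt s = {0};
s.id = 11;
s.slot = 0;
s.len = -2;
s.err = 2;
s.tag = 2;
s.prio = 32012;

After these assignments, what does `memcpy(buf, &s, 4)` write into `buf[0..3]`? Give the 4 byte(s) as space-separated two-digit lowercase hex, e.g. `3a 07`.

b7 41 7d 0c

id (4b) val=11 bits=0xb at bit 28: 0xb0000000
slot (1b) val=0 bits=0x0 at bit 27: 0xb0000000
len (4b) val=-2 bits=0xe at bit 23: 0xb7000000
err (2b) val=2 bits=0x2 at bit 21: 0xb7400000
tag (6b) val=2 bits=0x2 at bit 15: 0xb7410000
prio (15b) val=32012 bits=0x7d0c at bit 0: 0xb7417d0c
word = 0xb7417d0c → big-endian bytes:
  [0]=0xb7  [1]=0x41  [2]=0x7d  [3]=0x0c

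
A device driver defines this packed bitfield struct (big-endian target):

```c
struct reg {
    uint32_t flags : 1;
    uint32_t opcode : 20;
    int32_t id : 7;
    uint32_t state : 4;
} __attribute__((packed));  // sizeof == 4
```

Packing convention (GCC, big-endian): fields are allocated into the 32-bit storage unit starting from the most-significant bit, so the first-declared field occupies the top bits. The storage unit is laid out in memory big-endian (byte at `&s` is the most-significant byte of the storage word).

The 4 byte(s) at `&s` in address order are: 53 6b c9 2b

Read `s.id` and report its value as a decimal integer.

18

[0]=0x53 [1]=0x6b [2]=0xc9 [3]=0x2b (big-endian) → word 0x536bc92b
flags:1 @ bit 31 → (0x536bc92b>>31)&0x1 = 0x0
opcode:20 @ bit 11 → (0x536bc92b>>11)&0xfffff = 0xa6d79
id:7 @ bit 4 → (0x536bc92b>>4)&0x7f = 0x12  ←
state:4 @ bit 0 → (0x536bc92b>>0)&0xf = 0xb
id signed 7b, MSB=0: value = 18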